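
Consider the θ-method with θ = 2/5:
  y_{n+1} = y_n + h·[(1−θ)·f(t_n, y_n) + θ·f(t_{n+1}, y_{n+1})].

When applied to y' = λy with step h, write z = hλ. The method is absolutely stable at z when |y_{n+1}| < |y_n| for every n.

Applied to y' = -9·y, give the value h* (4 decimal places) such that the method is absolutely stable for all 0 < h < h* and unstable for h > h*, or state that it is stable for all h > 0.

On y'=λy, z=hλ:
  y_{n+1} = y_n + z·[3/5·y_n + 2/5·y_{n+1}] ⇒ (1 − 2/5z)y_{n+1} = (1 + 3/5z)y_n
  ⇒ R(z) = (1 + 3/5z)/(1 − 2/5z).

Find x<0 with |R(x)|<1.
x=-1.51: |R|=0.0586
R=−1: 1+3/5x = −1+2/5x ⇒ -1/5x=2 ⇒ x=2/(-1/5)=-10.0000
Confirm numerically:
  x=-7.808: |R|=0.89367 <1
  x=-7.054: |R|=0.84582 <1
  x=-5.322: |R|=0.70097 <1
  x=-4.187: |R|=0.56535 <1
  x=-10.197: |R|=1.00776 >1
  x=-10.069: |R|=1.00274 >1
Interval (-10.0000, 0).

(-10.0000,0); λ=-9 ⇒ h* = (10)/9 = 1.1111.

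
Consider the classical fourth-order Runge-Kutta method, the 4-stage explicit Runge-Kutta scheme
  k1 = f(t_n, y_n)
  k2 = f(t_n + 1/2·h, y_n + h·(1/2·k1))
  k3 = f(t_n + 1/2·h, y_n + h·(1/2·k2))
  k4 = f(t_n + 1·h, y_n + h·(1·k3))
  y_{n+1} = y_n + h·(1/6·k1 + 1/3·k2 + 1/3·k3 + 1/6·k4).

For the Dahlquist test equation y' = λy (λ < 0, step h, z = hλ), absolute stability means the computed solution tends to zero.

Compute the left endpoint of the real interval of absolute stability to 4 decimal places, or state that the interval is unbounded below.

z* = -2.7853.

Test eqn y'=λy, z=hλ:
  order 4, 4-stage ⇒ R(z)=1+z+z^2/2+z^3/6+z^4/24
  (e.g. R(-1.27)=0.30345, |R|=0.30345)

Need |R(x)|<1, x<0.
x=-1.27: |R|=0.3034
|R(-1.85)|=0.2940 |R(-1.58)|=0.2705 |R(-1.05)|=0.3590
Bisect:
  x_lo=-3.6470 |R|=3.2899  x_hi=-0.3313 |R|=0.7181
  mid=-1.98914 |R|=0.32977 →hi
  mid=-2.81808 |R|=1.05056 →lo
  mid=-2.40361 |R|=0.56138 →hi
  mid=-2.61084 |R|=0.76730 →hi
  mid=-2.71446 |R|=0.89835 →hi
  mid=-2.76627 |R|=0.97169 →hi
  mid=-2.79217 |R|=1.01042 →lo
  ...
  [-2.78550,-2.78529] ⇒ x*=-2.7853
Stable set (-2.7853, 0).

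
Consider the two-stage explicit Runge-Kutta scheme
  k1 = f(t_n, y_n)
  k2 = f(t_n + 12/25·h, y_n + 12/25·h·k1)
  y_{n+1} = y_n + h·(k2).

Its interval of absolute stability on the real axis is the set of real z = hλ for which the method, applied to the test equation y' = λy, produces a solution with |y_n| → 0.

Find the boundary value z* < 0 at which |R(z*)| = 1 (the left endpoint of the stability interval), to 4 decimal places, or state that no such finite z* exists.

Test eqn y'=λy, z=hλ:
  k1=λy_n ⇒ h·k1=z·y_n;  k2=λ(1+12/25z)y_n ⇒ h·k2=z(1+12/25z)y_n
  y_{n+1}/y_n = 1 + z(1+12/25z) = 1 + z + 12/25z²
  ⇒ R(z) = 1 + z + 12/25z².

Boundary: |R(x)|=1, x<0.
x=-0.39: |R|=0.6830
R=1: x+12/25x²=0 ⇒ x=−25/12=-2.0833; min R=1−1/(4·12/25)=0.4792>−1
Confirm numerically:
  x=-1.683: |R|=0.67659 <1
  x=-1.499: |R|=0.57956 <1
  x=-0.983: |R|=0.48082 <1
  x=-0.914: |R|=0.48699 <1
  x=-2.387: |R|=1.34793 >1
  x=-2.239: |R|=1.16730 >1
  x=-2.172: |R|=1.09244 >1
Interval (-2.0833, 0).

left endpoint -2.0833.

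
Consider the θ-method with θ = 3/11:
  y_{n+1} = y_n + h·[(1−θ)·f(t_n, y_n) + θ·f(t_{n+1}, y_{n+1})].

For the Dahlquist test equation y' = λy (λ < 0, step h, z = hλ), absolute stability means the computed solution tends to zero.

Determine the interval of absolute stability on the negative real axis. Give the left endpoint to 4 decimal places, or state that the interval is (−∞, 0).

On y'=λy, z=hλ:
  y_{n+1} = y_n + z·[8/11·y_n + 3/11·y_{n+1}] ⇒ (1 − 3/11z)y_{n+1} = (1 + 8/11z)y_n
  so R(z) = (1 + 8/11z)/(1 − 3/11z).

Solve |R(x)|<1 on ℝ⁻.
x=-1.7: |R|=0.1615
R=−1: 1+8/11x = −1+3/11x ⇒ -5/11x=2 ⇒ x=2/(-5/11)=-4.4000
Confirm numerically:
  x=-4.046: |R|=0.92350 <1
  x=-3.054: |R|=0.66620 <1
  x=-2.762: |R|=0.57534 <1
  x=-4.923: |R|=1.10148 >1
  x=-4.678: |R|=1.05552 >1
  x=-4.542: |R|=1.02883 >1
Interval (-4.4000, 0).

z∈(-4.4000,0).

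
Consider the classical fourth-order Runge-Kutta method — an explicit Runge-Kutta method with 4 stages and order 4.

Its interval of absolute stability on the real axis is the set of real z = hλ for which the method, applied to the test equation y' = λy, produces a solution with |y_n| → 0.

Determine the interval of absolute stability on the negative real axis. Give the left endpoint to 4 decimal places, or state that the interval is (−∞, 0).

Test eqn y'=λy, z=hλ:
  order 4, 4-stage ⇒ R(z)=1+z+z^2/2+z^3/6+z^4/24
  (e.g. R(-1.22)=0.31386, |R|=0.31386)

Boundary: |R(x)|=1, x<0.
x=-1.22: |R|=0.3139
|R(-3.09)|=1.5654 |R(-1.23)|=0.3117 |R(-0.72)|=0.4882
Bisect:
  x_lo=-3.5543 |R|=2.9285  x_hi=-0.1358 |R|=0.8731
  mid=-1.84504 |R|=0.29309 →hi
  mid=-2.69969 |R|=0.87842 →hi
  mid=-3.12701 |R|=1.64988 →lo
  mid=-2.91335 |R|=1.21087 →lo
  mid=-2.80652 |R|=1.03247 →lo
  mid=-2.75310 |R|=0.95254 →hi
  mid=-2.77981 |R|=0.99176 →hi
  ...
  [-2.78544,-2.78523] ⇒ x*=-2.7853
Stable set (-2.7853, 0).

z∈(-2.7853,0).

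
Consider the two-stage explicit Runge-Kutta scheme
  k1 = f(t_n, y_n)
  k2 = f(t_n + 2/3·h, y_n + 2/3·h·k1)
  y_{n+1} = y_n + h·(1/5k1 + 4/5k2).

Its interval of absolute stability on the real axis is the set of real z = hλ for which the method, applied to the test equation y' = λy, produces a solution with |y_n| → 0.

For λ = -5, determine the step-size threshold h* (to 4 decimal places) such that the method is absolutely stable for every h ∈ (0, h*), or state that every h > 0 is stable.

(-1.8750,0); λ=-5 ⇒ h* = (15/8)/5 = 0.3750.

Test eqn y'=λy, z=hλ:
  k1=λy_n ⇒ h·k1=z·y_n;  k2=λ(1+2/3z)y_n ⇒ h·k2=z(1+2/3z)y_n
  y_{n+1}/y_n = 1 + 1/5z + 4/5z(1+2/3z) = 1 + z + 8/15z²
  R(z) = 1 + z + 8/15z².

Find x<0 with |R(x)|<1.
x=-1.72: |R|=0.8578
R=1: x+8/15x²=0 ⇒ x=−15/8=-1.8750; min R=1−1/(4·8/15)=0.5312>−1
Confirm numerically:
  x=-1.191: |R|=0.56552 <1
  x=-1.120: |R|=0.54901 <1
  x=-0.992: |R|=0.53283 <1
  x=-2.442: |R|=1.73846 >1
  x=-2.436: |R|=1.72885 >1
  x=-2.427: |R|=1.71451 >1
Stable set (-1.8750, 0).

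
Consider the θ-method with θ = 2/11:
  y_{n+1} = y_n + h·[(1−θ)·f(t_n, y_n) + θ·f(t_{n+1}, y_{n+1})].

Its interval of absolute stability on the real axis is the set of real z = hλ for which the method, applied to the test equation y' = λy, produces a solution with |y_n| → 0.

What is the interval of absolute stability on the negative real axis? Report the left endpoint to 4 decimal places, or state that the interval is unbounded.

(-3.1429, 0).

On y'=λy, z=hλ:
  y_{n+1} = y_n + z·[9/11·y_n + 2/11·y_{n+1}] ⇒ (1 − 2/11z)y_{n+1} = (1 + 9/11z)y_n
  Hence R(z) = (1 + 9/11z)/(1 − 2/11z).

Boundary: |R(x)|=1, x<0.
x=-1.49: |R|=0.1724
R=−1: 1+9/11x = −1+2/11x ⇒ -7/11x=2 ⇒ x=2/(-7/11)=-3.1429
Confirm numerically:
  x=-2.798: |R|=0.85454 <1
  x=-2.697: |R|=0.80963 <1
  x=-1.821: |R|=0.36805 <1
  x=-3.599: |R|=1.17546 >1
  x=-3.346: |R|=1.08038 >1
Interval (-3.1429, 0).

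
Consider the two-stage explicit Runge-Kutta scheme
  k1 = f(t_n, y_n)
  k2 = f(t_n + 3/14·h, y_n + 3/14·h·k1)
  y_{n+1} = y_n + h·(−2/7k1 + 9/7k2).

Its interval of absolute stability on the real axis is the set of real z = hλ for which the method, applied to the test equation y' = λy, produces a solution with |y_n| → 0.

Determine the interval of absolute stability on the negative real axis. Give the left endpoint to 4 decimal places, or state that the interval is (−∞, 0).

(-3.6296, 0).

On y'=λy, z=hλ:
  k1=λy_n ⇒ h·k1=z·y_n;  k2=λ(1+3/14z)y_n ⇒ h·k2=z(1+3/14z)y_n
  y_{n+1}/y_n = 1 − 2/7z + 9/7z(1+3/14z) = 1 + z + 27/98z²
  Hence R(z) = 1 + z + 27/98z².

Find x<0 with |R(x)|<1.
x=-0.92: |R|=0.3132
R=1: x+27/98x²=0 ⇒ x=−98/27=-3.6296; min R=1−1/(4·27/98)=0.0926>−1
Confirm numerically:
  x=-3.064: |R|=0.52252 <1
  x=-3.028: |R|=0.49809 <1
  x=-2.589: |R|=0.25772 <1
  x=-2.078: |R|=0.11168 <1
  x=-4.193: |R|=1.65081 >1
  x=-3.977: |R|=1.38062 >1
  x=-3.723: |R|=1.09577 >1
So |R|<1 on (-3.6296, 0).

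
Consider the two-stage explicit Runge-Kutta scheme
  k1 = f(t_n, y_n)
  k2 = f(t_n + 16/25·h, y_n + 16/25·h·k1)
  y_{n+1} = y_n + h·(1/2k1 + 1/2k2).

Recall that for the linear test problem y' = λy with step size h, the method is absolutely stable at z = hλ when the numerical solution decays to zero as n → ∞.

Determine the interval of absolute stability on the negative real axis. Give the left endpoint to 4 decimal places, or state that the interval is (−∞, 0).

On y'=λy, z=hλ:
  k1=λy_n ⇒ h·k1=z·y_n;  k2=λ(1+16/25z)y_n ⇒ h·k2=z(1+16/25z)y_n
  y_{n+1}/y_n = 1 + 1/2z + 1/2z(1+16/25z) = 1 + z + 8/25z²
  Hence R(z) = 1 + z + 8/25z².

Boundary: |R(x)|=1, x<0.
x=-1.06: |R|=0.2996
R=1: x+8/25x²=0 ⇒ x=−25/8=-3.1250; min R=1−1/(4·8/25)=0.2188>−1
Confirm numerically:
  x=-2.931: |R|=0.81804 <1
  x=-2.278: |R|=0.38257 <1
  x=-1.865: |R|=0.24803 <1
  x=-3.554: |R|=1.48789 >1
  x=-3.174: |R|=1.04977 >1
Interval (-3.1250, 0).

z∈(-3.1250,0).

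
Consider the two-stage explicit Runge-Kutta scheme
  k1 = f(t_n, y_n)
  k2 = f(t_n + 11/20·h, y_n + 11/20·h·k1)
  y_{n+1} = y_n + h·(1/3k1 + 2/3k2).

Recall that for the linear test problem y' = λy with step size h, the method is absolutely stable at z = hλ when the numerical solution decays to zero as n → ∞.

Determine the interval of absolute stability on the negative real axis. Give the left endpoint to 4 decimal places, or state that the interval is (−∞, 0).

z∈(-2.7273,0).

On y'=λy, z=hλ:
  k1=λy_n ⇒ h·k1=z·y_n;  k2=λ(1+11/20z)y_n ⇒ h·k2=z(1+11/20z)y_n
  y_{n+1}/y_n = 1 + 1/3z + 2/3z(1+11/20z) = 1 + z + 11/30z²
  so R(z) = 1 + z + 11/30z².

Find x<0 with |R(x)|<1.
x=-0.91: |R|=0.3936
R=1: x+11/30x²=0 ⇒ x=−30/11=-2.7273; min R=1−1/(4·11/30)=0.3182>−1
Confirm numerically:
  x=-2.460: |R|=0.75892 <1
  x=-2.318: |R|=0.65215 <1
  x=-1.322: |R|=0.31882 <1
  x=-3.125: |R|=1.45573 >1
  x=-2.975: |R|=1.27023 >1
  x=-2.863: |R|=1.14248 >1
Interval (-2.7273, 0).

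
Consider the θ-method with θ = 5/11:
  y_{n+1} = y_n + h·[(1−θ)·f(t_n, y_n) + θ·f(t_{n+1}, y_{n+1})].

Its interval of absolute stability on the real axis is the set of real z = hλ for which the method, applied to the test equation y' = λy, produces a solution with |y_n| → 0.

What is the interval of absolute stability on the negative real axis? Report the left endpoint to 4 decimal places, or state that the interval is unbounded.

(-22.0000, 0).

Set f=λy, z=hλ:
  y_{n+1} = y_n + z·[6/11·y_n + 5/11·y_{n+1}] ⇒ (1 − 5/11z)y_{n+1} = (1 + 6/11z)y_n
  Hence R(z) = (1 + 6/11z)/(1 − 5/11z).

Solve |R(x)|<1 on ℝ⁻.
x=-1.1: |R|=0.2667
R=−1: 1+6/11x = −1+5/11x ⇒ -1/11x=2 ⇒ x=2/(-1/11)=-22.0000
Confirm numerically:
  x=-18.687: |R|=0.96828 <1
  x=-16.602: |R|=0.94258 <1
  x=-13.276: |R|=0.88726 <1
  x=-9.195: |R|=0.77525 <1
  x=-22.456: |R|=1.00370 >1
  x=-22.292: |R|=1.00238 >1
  x=-22.166: |R|=1.00136 >1
Stable set (-22.0000, 0).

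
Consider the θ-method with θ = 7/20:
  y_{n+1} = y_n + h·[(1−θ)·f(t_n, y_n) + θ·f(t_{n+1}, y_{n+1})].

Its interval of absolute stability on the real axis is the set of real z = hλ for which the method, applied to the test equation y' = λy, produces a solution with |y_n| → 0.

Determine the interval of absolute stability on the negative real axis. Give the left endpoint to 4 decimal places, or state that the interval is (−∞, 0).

z∈(-6.6667,0).

On y'=λy, z=hλ:
  y_{n+1} = y_n + z·[13/20·y_n + 7/20·y_{n+1}] ⇒ (1 − 7/20z)y_{n+1} = (1 + 13/20z)y_n
  so R(z) = (1 + 13/20z)/(1 − 7/20z).

Need |R(x)|<1, x<0.
x=-0.65: |R|=0.4705
R=−1: 1+13/20x = −1+7/20x ⇒ -3/10x=2 ⇒ x=2/(-3/10)=-6.6667
Confirm numerically:
  x=-4.511: |R|=0.74923 <1
  x=-4.227: |R|=0.70481 <1
  x=-4.011: |R|=0.66857 <1
  x=-7.006: |R|=1.02949 >1
  x=-6.975: |R|=1.02688 >1
Interval (-6.6667, 0).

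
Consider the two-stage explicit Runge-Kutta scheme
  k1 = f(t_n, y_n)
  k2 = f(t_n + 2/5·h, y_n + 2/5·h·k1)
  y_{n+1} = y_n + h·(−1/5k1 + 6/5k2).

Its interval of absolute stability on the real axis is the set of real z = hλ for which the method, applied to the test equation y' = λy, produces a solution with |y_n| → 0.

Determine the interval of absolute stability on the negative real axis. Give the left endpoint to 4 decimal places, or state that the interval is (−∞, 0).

(-2.0833, 0).

Set f=λy, z=hλ:
  k1=λy_n ⇒ h·k1=z·y_n;  k2=λ(1+2/5z)y_n ⇒ h·k2=z(1+2/5z)y_n
  y_{n+1}/y_n = 1 − 1/5z + 6/5z(1+2/5z) = 1 + z + 12/25z²
  so R(z) = 1 + z + 12/25z².

Solve |R(x)|<1 on ℝ⁻.
x=-0.33: |R|=0.7223
R=1: x+12/25x²=0 ⇒ x=−25/12=-2.0833; min R=1−1/(4·12/25)=0.4792>−1
Confirm numerically:
  x=-1.972: |R|=0.89462 <1
  x=-1.582: |R|=0.61931 <1
  x=-1.358: |R|=0.52720 <1
  x=-2.479: |R|=1.47081 >1
  x=-2.443: |R|=1.42176 >1
  x=-2.432: |R|=1.40702 >1
Stable set (-2.0833, 0).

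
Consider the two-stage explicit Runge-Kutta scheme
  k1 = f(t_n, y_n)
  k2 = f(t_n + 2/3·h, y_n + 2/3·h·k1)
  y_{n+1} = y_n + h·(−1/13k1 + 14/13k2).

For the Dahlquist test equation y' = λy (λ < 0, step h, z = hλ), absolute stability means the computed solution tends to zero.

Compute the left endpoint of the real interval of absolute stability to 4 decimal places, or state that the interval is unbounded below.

z* = -1.3929.

Set f=λy, z=hλ:
  k1=λy_n ⇒ h·k1=z·y_n;  k2=λ(1+2/3z)y_n ⇒ h·k2=z(1+2/3z)y_n
  y_{n+1}/y_n = 1 − 1/13z + 14/13z(1+2/3z) = 1 + z + 28/39z²
  Hence R(z) = 1 + z + 28/39z².

Need |R(x)|<1, x<0.
x=-1.42: |R|=1.0277
R=1: x+28/39x²=0 ⇒ x=−39/28=-1.3929; min R=1−1/(4·28/39)=0.6518>−1
Confirm numerically:
  x=-1.366: |R|=0.97366 <1
  x=-1.361: |R|=0.96887 <1
  x=-0.954: |R|=0.69942 <1
  x=-1.836: |R|=1.58413 >1
  x=-1.639: |R|=1.28964 >1
  x=-1.627: |R|=1.27350 >1
Interval (-1.3929, 0).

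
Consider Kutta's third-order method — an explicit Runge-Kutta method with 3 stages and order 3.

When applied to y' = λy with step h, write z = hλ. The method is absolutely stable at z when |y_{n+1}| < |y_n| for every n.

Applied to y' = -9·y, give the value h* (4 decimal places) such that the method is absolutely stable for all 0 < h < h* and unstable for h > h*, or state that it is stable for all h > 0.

(-2.5127,0); λ=-9 ⇒ h* = 0.2792.

With y'=λy (z=hλ):
  order 3, 3-stage ⇒ R(z)=1+z+z^2/2+z^3/6
  (e.g. R(-0.66)=0.50988, |R|=0.50988)

Solve |R(x)|<1 on ℝ⁻.
x=-0.66: |R|=0.5099
|R(-2.76)|=1.4553 |R(-2.2)|=0.5547 |R(-0.64)|=0.5211
Bisect:
  x_lo=-3.0289 |R|=2.0730  x_hi=-0.2795 |R|=0.7559
  mid=-1.65419 |R|=0.04042 →hi
  mid=-2.34153 |R|=0.73983 →hi
  mid=-2.68521 |R|=1.30691 →lo
  mid=-2.51337 |R|=1.00103 →lo
  mid=-2.42745 |R|=0.86516 →hi
  mid=-2.47041 |R|=0.93174 →hi
  mid=-2.49189 |R|=0.96604 →hi
  mid=-2.50263 |R|=0.98344 →hi
  mid=-2.50800 |R|=0.99221 →hi
  mid=-2.51068 |R|=0.99661 →hi
  ...
  [-2.51287,-2.51270] ⇒ x*=-2.5127
So |R|<1 on (-2.5127, 0).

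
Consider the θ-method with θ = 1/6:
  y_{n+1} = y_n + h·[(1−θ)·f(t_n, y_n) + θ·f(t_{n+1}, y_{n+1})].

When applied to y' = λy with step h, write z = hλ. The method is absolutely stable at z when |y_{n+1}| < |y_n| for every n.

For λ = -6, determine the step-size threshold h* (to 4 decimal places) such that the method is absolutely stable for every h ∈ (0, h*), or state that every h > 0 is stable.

With y'=λy (z=hλ):
  y_{n+1} = y_n + z·[5/6·y_n + 1/6·y_{n+1}] ⇒ (1 − 1/6z)y_{n+1} = (1 + 5/6z)y_n
  so R(z) = (1 + 5/6z)/(1 − 1/6z).

Solve |R(x)|<1 on ℝ⁻.
x=-0.75: |R|=0.3333
R=−1: 1+5/6x = −1+1/6x ⇒ -2/3x=2 ⇒ x=2/(-2/3)=-3.0000
Confirm numerically:
  x=-2.956: |R|=0.98035 <1
  x=-2.852: |R|=0.93312 <1
  x=-2.263: |R|=0.64323 <1
  x=-3.552: |R|=1.23116 >1
  x=-3.271: |R|=1.11692 >1
So |R|<1 on (-3.0000, 0).

(-3.0000,0); λ=-6 ⇒ h* = (3)/6 = 0.5000.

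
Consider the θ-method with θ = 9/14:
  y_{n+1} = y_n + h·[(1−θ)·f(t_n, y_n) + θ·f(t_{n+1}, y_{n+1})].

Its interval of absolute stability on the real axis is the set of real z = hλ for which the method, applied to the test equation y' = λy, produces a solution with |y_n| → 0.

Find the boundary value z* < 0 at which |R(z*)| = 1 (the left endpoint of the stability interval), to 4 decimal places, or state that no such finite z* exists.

interval (−∞, 0).

With y'=λy (z=hλ):
  y_{n+1} = y_n + z·[5/14·y_n + 9/14·y_{n+1}] ⇒ (1 − 9/14z)y_{n+1} = (1 + 5/14z)y_n
  R(z) = (1 + 5/14z)/(1 − 9/14z).

Boundary: |R(x)|=1, x<0.
x=-0.82: |R|=0.4630
x=-2: |R|=0.1250
x=-10: |R|=0.3462
x=-100: |R|=0.5317
θ=9/14≥1/2 ⇒ |1+5/14x|<|1−9/14x| ∀x<0 ⇒ stable on all of ℝ⁻.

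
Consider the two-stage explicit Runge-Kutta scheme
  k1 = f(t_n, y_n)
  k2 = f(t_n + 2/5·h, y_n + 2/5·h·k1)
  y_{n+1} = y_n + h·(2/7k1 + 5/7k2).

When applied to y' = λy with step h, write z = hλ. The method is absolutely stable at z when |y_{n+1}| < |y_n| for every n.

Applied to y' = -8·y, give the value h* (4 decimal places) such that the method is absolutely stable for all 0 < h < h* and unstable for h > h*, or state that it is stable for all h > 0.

(-3.5000,0); λ=-8 ⇒ h* = (7/2)/8 = 0.4375.

With y'=λy (z=hλ):
  k1=λy_n ⇒ h·k1=z·y_n;  k2=λ(1+2/5z)y_n ⇒ h·k2=z(1+2/5z)y_n
  y_{n+1}/y_n = 1 + 2/7z + 5/7z(1+2/5z) = 1 + z + 2/7z²
  ⇒ R(z) = 1 + z + 2/7z².

Solve |R(x)|<1 on ℝ⁻.
x=-1.47: |R|=0.1474
R=1: x+2/7x²=0 ⇒ x=−7/2=-3.5000; min R=1−1/(4·2/7)=0.1250>−1
Confirm numerically:
  x=-3.359: |R|=0.86468 <1
  x=-2.736: |R|=0.40277 <1
  x=-2.601: |R|=0.33191 <1
  x=-2.027: |R|=0.14692 <1
  x=-4.078: |R|=1.67345 >1
  x=-4.062: |R|=1.65224 >1
Interval (-3.5000, 0).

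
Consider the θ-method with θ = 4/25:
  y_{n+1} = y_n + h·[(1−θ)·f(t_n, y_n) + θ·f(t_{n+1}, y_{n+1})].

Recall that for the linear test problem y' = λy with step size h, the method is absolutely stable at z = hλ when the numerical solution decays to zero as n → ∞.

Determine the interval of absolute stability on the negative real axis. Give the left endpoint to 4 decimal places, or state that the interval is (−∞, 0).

z∈(-2.9412,0).

With y'=λy (z=hλ):
  y_{n+1} = y_n + z·[21/25·y_n + 4/25·y_{n+1}] ⇒ (1 − 4/25z)y_{n+1} = (1 + 21/25z)y_n
  Hence R(z) = (1 + 21/25z)/(1 − 4/25z).

Need |R(x)|<1, x<0.
x=-1.75: |R|=0.3672
R=−1: 1+21/25x = −1+4/25x ⇒ -17/25x=2 ⇒ x=2/(-17/25)=-2.9412
Confirm numerically:
  x=-2.599: |R|=0.83566 <1
  x=-1.687: |R|=0.32843 <1
  x=-1.610: |R|=0.28022 <1
  x=-3.442: |R|=1.21961 >1
  x=-3.256: |R|=1.14075 >1
  x=-3.119: |R|=1.08066 >1
So |R|<1 on (-2.9412, 0).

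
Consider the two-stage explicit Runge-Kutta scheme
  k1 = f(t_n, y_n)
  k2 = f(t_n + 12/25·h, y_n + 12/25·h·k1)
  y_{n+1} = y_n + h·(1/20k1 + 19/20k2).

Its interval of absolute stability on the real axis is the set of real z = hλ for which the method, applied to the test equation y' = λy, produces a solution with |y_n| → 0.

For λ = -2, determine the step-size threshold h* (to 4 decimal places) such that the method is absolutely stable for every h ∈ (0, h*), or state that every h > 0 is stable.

Test eqn y'=λy, z=hλ:
  k1=λy_n ⇒ h·k1=z·y_n;  k2=λ(1+12/25z)y_n ⇒ h·k2=z(1+12/25z)y_n
  y_{n+1}/y_n = 1 + 1/20z + 19/20z(1+12/25z) = 1 + z + 57/125z²
  ⇒ R(z) = 1 + z + 57/125z².

Boundary: |R(x)|=1, x<0.
x=-1.56: |R|=0.5497
R=1: x+57/125x²=0 ⇒ x=−125/57=-2.1930; min R=1−1/(4·57/125)=0.4518>−1
Confirm numerically:
  x=-1.895: |R|=0.74251 <1
  x=-1.602: |R|=0.56828 <1
  x=-1.354: |R|=0.48199 <1
  x=-2.614: |R|=1.50185 >1
  x=-2.394: |R|=1.21944 >1
  x=-2.365: |R|=1.18551 >1
Stable set (-2.1930, 0).

(-2.1930,0); λ=-2 ⇒ h* = (125/57)/2 = 1.0965.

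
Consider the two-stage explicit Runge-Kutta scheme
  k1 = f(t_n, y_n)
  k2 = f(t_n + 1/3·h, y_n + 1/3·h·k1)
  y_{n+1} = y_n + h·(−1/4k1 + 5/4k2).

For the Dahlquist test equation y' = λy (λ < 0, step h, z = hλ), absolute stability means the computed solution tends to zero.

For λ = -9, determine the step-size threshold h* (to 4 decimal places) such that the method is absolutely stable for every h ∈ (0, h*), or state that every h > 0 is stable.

(-2.4000,0); λ=-9 ⇒ h* = (12/5)/9 = 0.2667.

Set f=λy, z=hλ:
  k1=λy_n ⇒ h·k1=z·y_n;  k2=λ(1+1/3z)y_n ⇒ h·k2=z(1+1/3z)y_n
  y_{n+1}/y_n = 1 − 1/4z + 5/4z(1+1/3z) = 1 + z + 5/12z²
  so R(z) = 1 + z + 5/12z².

Need |R(x)|<1, x<0.
x=-1.06: |R|=0.4082
R=1: x+5/12x²=0 ⇒ x=−12/5=-2.4000; min R=1−1/(4·5/12)=0.4000>−1
Confirm numerically:
  x=-2.379: |R|=0.97918 <1
  x=-2.171: |R|=0.79285 <1
  x=-1.872: |R|=0.58816 <1
  x=-1.338: |R|=0.40794 <1
  x=-2.764: |R|=1.41921 >1
  x=-2.574: |R|=1.18661 >1
  x=-2.472: |R|=1.07416 >1
Interval (-2.4000, 0).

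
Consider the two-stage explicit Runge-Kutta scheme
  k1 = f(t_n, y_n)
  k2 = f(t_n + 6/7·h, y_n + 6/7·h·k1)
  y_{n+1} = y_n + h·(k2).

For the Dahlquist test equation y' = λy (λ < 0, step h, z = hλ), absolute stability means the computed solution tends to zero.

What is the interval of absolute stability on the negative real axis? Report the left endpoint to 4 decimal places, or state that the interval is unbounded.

Set f=λy, z=hλ:
  k1=λy_n ⇒ h·k1=z·y_n;  k2=λ(1+6/7z)y_n ⇒ h·k2=z(1+6/7z)y_n
  y_{n+1}/y_n = 1 + z(1+6/7z) = 1 + z + 6/7z²
  ⇒ R(z) = 1 + z + 6/7z².

Need |R(x)|<1, x<0.
x=-0.33: |R|=0.7633
R=1: x+6/7x²=0 ⇒ x=−7/6=-1.1667; min R=1−1/(4·6/7)=0.7083>−1
Confirm numerically:
  x=-0.840: |R|=0.76480 <1
  x=-0.797: |R|=0.74746 <1
  x=-0.708: |R|=0.72165 <1
  x=-1.729: |R|=1.83338 >1
  x=-1.212: |R|=1.04709 >1
So |R|<1 on (-1.1667, 0).

(-1.1667, 0).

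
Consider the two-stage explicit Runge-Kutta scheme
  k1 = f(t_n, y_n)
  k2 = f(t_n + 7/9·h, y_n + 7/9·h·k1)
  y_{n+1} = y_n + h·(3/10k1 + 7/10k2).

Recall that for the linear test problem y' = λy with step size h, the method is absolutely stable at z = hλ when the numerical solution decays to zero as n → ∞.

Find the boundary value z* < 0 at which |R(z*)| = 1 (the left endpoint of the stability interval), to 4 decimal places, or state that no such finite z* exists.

Test eqn y'=λy, z=hλ:
  k1=λy_n ⇒ h·k1=z·y_n;  k2=λ(1+7/9z)y_n ⇒ h·k2=z(1+7/9z)y_n
  y_{n+1}/y_n = 1 + 3/10z + 7/10z(1+7/9z) = 1 + z + 49/90z²
  R(z) = 1 + z + 49/90z².

Need |R(x)|<1, x<0.
x=-1.55: |R|=0.7580
R=1: x+49/90x²=0 ⇒ x=−90/49=-1.8367; min R=1−1/(4·49/90)=0.5408>−1
Confirm numerically:
  x=-1.656: |R|=0.83705 <1
  x=-1.226: |R|=0.59234 <1
  x=-1.119: |R|=0.56273 <1
  x=-0.741: |R|=0.55794 <1
  x=-2.300: |R|=1.58011 >1
  x=-2.062: |R|=1.25289 >1
  x=-1.940: |R|=1.10907 >1
Interval (-1.8367, 0).

left endpoint -1.8367.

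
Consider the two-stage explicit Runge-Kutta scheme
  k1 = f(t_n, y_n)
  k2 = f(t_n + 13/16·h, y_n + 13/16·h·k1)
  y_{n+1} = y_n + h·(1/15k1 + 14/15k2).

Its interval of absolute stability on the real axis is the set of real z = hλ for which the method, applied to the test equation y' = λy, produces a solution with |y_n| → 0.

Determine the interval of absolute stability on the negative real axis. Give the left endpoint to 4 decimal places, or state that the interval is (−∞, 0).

Test eqn y'=λy, z=hλ:
  k1=λy_n ⇒ h·k1=z·y_n;  k2=λ(1+13/16z)y_n ⇒ h·k2=z(1+13/16z)y_n
  y_{n+1}/y_n = 1 + 1/15z + 14/15z(1+13/16z) = 1 + z + 91/120z²
  Hence R(z) = 1 + z + 91/120z².

Solve |R(x)|<1 on ℝ⁻.
x=-1.37: |R|=1.0533
R=1: x+91/120x²=0 ⇒ x=−120/91=-1.3187; min R=1−1/(4·91/120)=0.6703>−1
Confirm numerically:
  x=-1.215: |R|=0.90447 <1
  x=-0.781: |R|=0.68155 <1
  x=-0.537: |R|=0.68168 <1
  x=-1.569: |R|=1.29784 >1
  x=-1.418: |R|=1.10680 >1
So |R|<1 on (-1.3187, 0).

(-1.3187, 0).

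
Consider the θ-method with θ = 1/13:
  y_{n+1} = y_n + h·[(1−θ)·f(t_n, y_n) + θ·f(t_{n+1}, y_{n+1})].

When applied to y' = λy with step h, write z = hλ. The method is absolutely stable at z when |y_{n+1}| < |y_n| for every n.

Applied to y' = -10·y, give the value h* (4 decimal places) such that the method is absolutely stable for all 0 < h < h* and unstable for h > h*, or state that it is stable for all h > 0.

Set f=λy, z=hλ:
  y_{n+1} = y_n + z·[12/13·y_n + 1/13·y_{n+1}] ⇒ (1 − 1/13z)y_{n+1} = (1 + 12/13z)y_n
  so R(z) = (1 + 12/13z)/(1 − 1/13z).

Need |R(x)|<1, x<0.
x=-0.38: |R|=0.6308
R=−1: 1+12/13x = −1+1/13x ⇒ -11/13x=2 ⇒ x=2/(-11/13)=-2.3636
Confirm numerically:
  x=-2.262: |R|=0.92675 <1
  x=-2.204: |R|=0.88450 <1
  x=-2.051: |R|=0.77151 <1
  x=-2.931: |R|=1.39175 >1
  x=-2.675: |R|=1.21850 >1
  x=-2.561: |R|=1.13952 >1
Stable set (-2.3636, 0).

(-2.3636,0); λ=-10 ⇒ h* = (26/11)/10 = 0.2364.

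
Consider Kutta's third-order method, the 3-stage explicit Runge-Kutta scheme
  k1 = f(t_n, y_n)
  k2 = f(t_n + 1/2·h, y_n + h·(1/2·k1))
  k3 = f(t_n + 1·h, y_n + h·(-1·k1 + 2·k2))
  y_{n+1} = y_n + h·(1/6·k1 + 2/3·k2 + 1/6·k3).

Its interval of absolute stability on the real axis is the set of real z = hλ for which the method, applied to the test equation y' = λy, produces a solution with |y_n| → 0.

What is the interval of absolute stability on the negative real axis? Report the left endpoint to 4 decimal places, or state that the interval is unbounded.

(-2.5127, 0).

On y'=λy, z=hλ:
  order 3, 3-stage ⇒ R(z)=1+z+z^2/2+z^3/6
  (e.g. R(-1.49)=0.06873, |R|=0.06873)

Find x<0 with |R(x)|<1.
x=-1.49: |R|=0.0687
|R(-2.82)|=1.5814 |R(-2.33)|=0.7238 |R(-1.24)|=0.2110
Bisect:
  x_lo=-2.9998 |R|=1.9995  x_hi=-0.1067 |R|=0.8988
  mid=-1.55326 |R|=0.02848 →hi
  mid=-2.27652 |R|=0.65161 →hi
  mid=-2.63815 |R|=1.21842 →lo
  mid=-2.45734 |R|=0.91119 →hi
  mid=-2.54775 |R|=1.05848 →lo
  mid=-2.50254 |R|=0.98330 →hi
  mid=-2.52514 |R|=1.02050 →lo
  mid=-2.51384 |R|=1.00181 →lo
  mid=-2.50819 |R|=0.99253 →hi
  ...
  [-2.51278,-2.51261] ⇒ x*=-2.5127
So |R|<1 on (-2.5127, 0).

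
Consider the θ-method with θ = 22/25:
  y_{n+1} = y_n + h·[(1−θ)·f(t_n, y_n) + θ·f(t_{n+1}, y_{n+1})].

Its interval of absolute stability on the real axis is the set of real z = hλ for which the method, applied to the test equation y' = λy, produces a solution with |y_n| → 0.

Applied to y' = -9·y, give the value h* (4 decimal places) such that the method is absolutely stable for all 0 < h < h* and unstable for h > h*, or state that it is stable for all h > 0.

(−∞, 0) — no finite endpoint. Any h>0 works for λ=-9.

On y'=λy, z=hλ:
  y_{n+1} = y_n + z·[3/25·y_n + 22/25·y_{n+1}] ⇒ (1 − 22/25z)y_{n+1} = (1 + 3/25z)y_n
  ⇒ R(z) = (1 + 3/25z)/(1 − 22/25z).

Boundary: |R(x)|=1, x<0.
x=-1.63: |R|=0.3304
x=-2: |R|=0.2754
x=-10: |R|=0.0204
x=-100: |R|=0.1236
θ=22/25≥1/2 ⇒ |1+3/25x|<|1−22/25x| ∀x<0 ⇒ unbounded interval.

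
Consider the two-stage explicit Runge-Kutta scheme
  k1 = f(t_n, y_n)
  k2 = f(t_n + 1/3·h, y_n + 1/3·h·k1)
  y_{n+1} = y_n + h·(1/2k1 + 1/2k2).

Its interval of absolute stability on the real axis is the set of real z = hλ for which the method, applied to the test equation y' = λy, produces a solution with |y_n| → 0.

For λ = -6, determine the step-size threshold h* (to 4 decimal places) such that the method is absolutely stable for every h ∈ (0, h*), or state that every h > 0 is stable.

With y'=λy (z=hλ):
  k1=λy_n ⇒ h·k1=z·y_n;  k2=λ(1+1/3z)y_n ⇒ h·k2=z(1+1/3z)y_n
  y_{n+1}/y_n = 1 + 1/2z + 1/2z(1+1/3z) = 1 + z + 1/6z²
  Hence R(z) = 1 + z + 1/6z².

Boundary: |R(x)|=1, x<0.
x=-0.82: |R|=0.2921
R=1: x+1/6x²=0 ⇒ x=−6=-6.0000; min R=1−1/(4·1/6)=-0.5000>−1
Confirm numerically:
  x=-5.052: |R|=0.20178 <1
  x=-4.111: |R|=0.29428 <1
  x=-4.065: |R|=0.31096 <1
  x=-6.577: |R|=1.63249 >1
  x=-6.043: |R|=1.04331 >1
Stable set (-6.0000, 0).

(-6.0000,0); λ=-6 ⇒ h* = (6)/6 = 1.0000.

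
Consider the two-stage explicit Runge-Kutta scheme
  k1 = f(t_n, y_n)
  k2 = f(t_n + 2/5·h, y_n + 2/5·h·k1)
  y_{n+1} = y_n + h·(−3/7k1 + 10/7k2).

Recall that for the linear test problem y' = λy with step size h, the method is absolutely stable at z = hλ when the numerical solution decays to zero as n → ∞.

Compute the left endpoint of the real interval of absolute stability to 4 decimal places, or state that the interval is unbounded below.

Test eqn y'=λy, z=hλ:
  k1=λy_n ⇒ h·k1=z·y_n;  k2=λ(1+2/5z)y_n ⇒ h·k2=z(1+2/5z)y_n
  y_{n+1}/y_n = 1 − 3/7z + 10/7z(1+2/5z) = 1 + z + 4/7z²
  ⇒ R(z) = 1 + z + 4/7z².

Find x<0 with |R(x)|<1.
x=-0.95: |R|=0.5657
R=1: x+4/7x²=0 ⇒ x=−7/4=-1.7500; min R=1−1/(4·4/7)=0.5625>−1
Confirm numerically:
  x=-1.716: |R|=0.96666 <1
  x=-1.688: |R|=0.94020 <1
  x=-1.511: |R|=0.79364 <1
  x=-0.915: |R|=0.56341 <1
  x=-2.160: |R|=1.50606 >1
  x=-2.121: |R|=1.44965 >1
  x=-1.770: |R|=1.02023 >1
So |R|<1 on (-1.7500, 0).

z* = -1.7500.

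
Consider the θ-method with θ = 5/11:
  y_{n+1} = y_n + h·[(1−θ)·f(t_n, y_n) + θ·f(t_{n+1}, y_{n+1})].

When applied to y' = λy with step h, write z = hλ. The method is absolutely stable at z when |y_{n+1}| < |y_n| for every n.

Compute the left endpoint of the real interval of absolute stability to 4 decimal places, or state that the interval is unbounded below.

left endpoint -22.0000.

Set f=λy, z=hλ:
  y_{n+1} = y_n + z·[6/11·y_n + 5/11·y_{n+1}] ⇒ (1 − 5/11z)y_{n+1} = (1 + 6/11z)y_n
  R(z) = (1 + 6/11z)/(1 − 5/11z).

Need |R(x)|<1, x<0.
x=-0.79: |R|=0.4187
R=−1: 1+6/11x = −1+5/11x ⇒ -1/11x=2 ⇒ x=2/(-1/11)=-22.0000
Confirm numerically:
  x=-17.855: |R|=0.95866 <1
  x=-11.974: |R|=0.85853 <1
  x=-10.459: |R|=0.81766 <1
  x=-22.348: |R|=1.00284 >1
  x=-22.203: |R|=1.00166 >1
Interval (-22.0000, 0).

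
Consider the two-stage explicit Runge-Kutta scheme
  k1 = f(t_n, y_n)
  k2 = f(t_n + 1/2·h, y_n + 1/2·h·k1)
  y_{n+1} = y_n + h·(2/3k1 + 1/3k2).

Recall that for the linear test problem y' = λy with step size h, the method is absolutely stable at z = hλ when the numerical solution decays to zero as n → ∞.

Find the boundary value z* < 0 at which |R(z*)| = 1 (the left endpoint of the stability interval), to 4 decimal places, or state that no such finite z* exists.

z* = -6.0000.

On y'=λy, z=hλ:
  k1=λy_n ⇒ h·k1=z·y_n;  k2=λ(1+1/2z)y_n ⇒ h·k2=z(1+1/2z)y_n
  y_{n+1}/y_n = 1 + 2/3z + 1/3z(1+1/2z) = 1 + z + 1/6z²
  R(z) = 1 + z + 1/6z².

Need |R(x)|<1, x<0.
x=-1.34: |R|=0.0407
R=1: x+1/6x²=0 ⇒ x=−6=-6.0000; min R=1−1/(4·1/6)=-0.5000>−1
Confirm numerically:
  x=-4.166: |R|=0.27341 <1
  x=-3.653: |R|=0.42893 <1
  x=-2.913: |R|=0.49874 <1
  x=-2.793: |R|=0.49286 <1
  x=-6.505: |R|=1.54750 >1
  x=-6.417: |R|=1.44598 >1
  x=-6.325: |R|=1.34260 >1
Interval (-6.0000, 0).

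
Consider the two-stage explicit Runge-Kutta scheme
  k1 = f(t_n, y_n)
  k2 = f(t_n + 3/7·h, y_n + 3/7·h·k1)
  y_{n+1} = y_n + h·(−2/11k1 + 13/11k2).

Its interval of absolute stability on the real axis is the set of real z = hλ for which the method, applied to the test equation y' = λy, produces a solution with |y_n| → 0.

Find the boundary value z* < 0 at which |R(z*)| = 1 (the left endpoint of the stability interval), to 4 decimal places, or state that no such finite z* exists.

Test eqn y'=λy, z=hλ:
  k1=λy_n ⇒ h·k1=z·y_n;  k2=λ(1+3/7z)y_n ⇒ h·k2=z(1+3/7z)y_n
  y_{n+1}/y_n = 1 − 2/11z + 13/11z(1+3/7z) = 1 + z + 39/77z²
  so R(z) = 1 + z + 39/77z².

Find x<0 with |R(x)|<1.
x=-0.99: |R|=0.5064
R=1: x+39/77x²=0 ⇒ x=−77/39=-1.9744; min R=1−1/(4·39/77)=0.5064>−1
Confirm numerically:
  x=-1.767: |R|=0.81442 <1
  x=-1.403: |R|=0.59399 <1
  x=-1.174: |R|=0.52409 <1
  x=-2.329: |R|=1.41834 >1
  x=-2.296: |R|=1.37404 >1
Interval (-1.9744, 0).

z* = -1.9744.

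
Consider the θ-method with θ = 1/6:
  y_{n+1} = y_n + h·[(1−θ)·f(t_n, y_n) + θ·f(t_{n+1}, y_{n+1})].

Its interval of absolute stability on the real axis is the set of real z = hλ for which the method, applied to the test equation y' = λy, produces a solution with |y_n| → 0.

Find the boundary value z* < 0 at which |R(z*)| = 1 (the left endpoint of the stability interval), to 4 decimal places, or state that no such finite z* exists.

left endpoint -3.0000.

Test eqn y'=λy, z=hλ:
  y_{n+1} = y_n + z·[5/6·y_n + 1/6·y_{n+1}] ⇒ (1 − 1/6z)y_{n+1} = (1 + 5/6z)y_n
  R(z) = (1 + 5/6z)/(1 − 1/6z).

Need |R(x)|<1, x<0.
x=-0.85: |R|=0.2555
R=−1: 1+5/6x = −1+1/6x ⇒ -2/3x=2 ⇒ x=2/(-2/3)=-3.0000
Confirm numerically:
  x=-2.788: |R|=0.90350 <1
  x=-2.122: |R|=0.56759 <1
  x=-2.054: |R|=0.53017 <1
  x=-1.790: |R|=0.37869 <1
  x=-3.595: |R|=1.24805 >1
  x=-3.573: |R|=1.23942 >1
  x=-3.076: |R|=1.03349 >1
Interval (-3.0000, 0).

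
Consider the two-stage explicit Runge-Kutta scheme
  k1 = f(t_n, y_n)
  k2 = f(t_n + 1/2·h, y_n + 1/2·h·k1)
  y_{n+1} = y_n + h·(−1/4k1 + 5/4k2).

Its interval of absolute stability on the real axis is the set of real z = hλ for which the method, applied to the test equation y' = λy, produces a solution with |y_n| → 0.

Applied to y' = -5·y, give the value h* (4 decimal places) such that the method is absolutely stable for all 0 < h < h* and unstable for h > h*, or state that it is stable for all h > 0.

With y'=λy (z=hλ):
  k1=λy_n ⇒ h·k1=z·y_n;  k2=λ(1+1/2z)y_n ⇒ h·k2=z(1+1/2z)y_n
  y_{n+1}/y_n = 1 − 1/4z + 5/4z(1+1/2z) = 1 + z + 5/8z²
  Hence R(z) = 1 + z + 5/8z².

Boundary: |R(x)|=1, x<0.
x=-1.63: |R|=1.0306
R=1: x+5/8x²=0 ⇒ x=−8/5=-1.6000; min R=1−1/(4·5/8)=0.6000>−1
Confirm numerically:
  x=-1.322: |R|=0.77030 <1
  x=-0.859: |R|=0.60218 <1
  x=-0.852: |R|=0.60169 <1
  x=-0.809: |R|=0.60005 <1
  x=-1.775: |R|=1.19414 >1
  x=-1.718: |R|=1.12670 >1
  x=-1.649: |R|=1.05050 >1
Interval (-1.6000, 0).

(-1.6000,0); λ=-5 ⇒ h* = (8/5)/5 = 0.3200.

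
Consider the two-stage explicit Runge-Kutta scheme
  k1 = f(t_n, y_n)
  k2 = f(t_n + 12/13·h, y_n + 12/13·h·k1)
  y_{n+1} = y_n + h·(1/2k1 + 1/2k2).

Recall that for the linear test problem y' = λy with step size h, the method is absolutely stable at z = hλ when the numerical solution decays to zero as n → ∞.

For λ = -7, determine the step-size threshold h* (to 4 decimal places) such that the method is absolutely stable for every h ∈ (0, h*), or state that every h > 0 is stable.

With y'=λy (z=hλ):
  k1=λy_n ⇒ h·k1=z·y_n;  k2=λ(1+12/13z)y_n ⇒ h·k2=z(1+12/13z)y_n
  y_{n+1}/y_n = 1 + 1/2z + 1/2z(1+12/13z) = 1 + z + 6/13z²
  ⇒ R(z) = 1 + z + 6/13z².

Boundary: |R(x)|=1, x<0.
x=-1.03: |R|=0.4596
R=1: x+6/13x²=0 ⇒ x=−13/6=-2.1667; min R=1−1/(4·6/13)=0.4583>−1
Confirm numerically:
  x=-1.582: |R|=0.57310 <1
  x=-1.285: |R|=0.47710 <1
  x=-1.268: |R|=0.47407 <1
  x=-0.879: |R|=0.47760 <1
  x=-2.406: |R|=1.26577 >1
  x=-2.201: |R|=1.03488 >1
So |R|<1 on (-2.1667, 0).

(-2.1667,0); λ=-7 ⇒ h* = (13/6)/7 = 0.3095.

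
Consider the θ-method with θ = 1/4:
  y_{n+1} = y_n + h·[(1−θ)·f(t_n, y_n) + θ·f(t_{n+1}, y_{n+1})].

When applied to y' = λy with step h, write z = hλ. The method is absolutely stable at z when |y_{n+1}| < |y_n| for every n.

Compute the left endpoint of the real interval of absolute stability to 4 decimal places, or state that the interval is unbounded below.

left endpoint -4.0000.

With y'=λy (z=hλ):
  y_{n+1} = y_n + z·[3/4·y_n + 1/4·y_{n+1}] ⇒ (1 − 1/4z)y_{n+1} = (1 + 3/4z)y_n
  so R(z) = (1 + 3/4z)/(1 − 1/4z).

Need |R(x)|<1, x<0.
x=-0.98: |R|=0.2129
R=−1: 1+3/4x = −1+1/4x ⇒ -1/2x=2 ⇒ x=2/(-1/2)=-4.0000
Confirm numerically:
  x=-3.803: |R|=0.94951 <1
  x=-3.247: |R|=0.79219 <1
  x=-2.070: |R|=0.36409 <1
  x=-1.616: |R|=0.15100 <1
  x=-4.202: |R|=1.04926 >1
  x=-4.155: |R|=1.03801 >1
Interval (-4.0000, 0).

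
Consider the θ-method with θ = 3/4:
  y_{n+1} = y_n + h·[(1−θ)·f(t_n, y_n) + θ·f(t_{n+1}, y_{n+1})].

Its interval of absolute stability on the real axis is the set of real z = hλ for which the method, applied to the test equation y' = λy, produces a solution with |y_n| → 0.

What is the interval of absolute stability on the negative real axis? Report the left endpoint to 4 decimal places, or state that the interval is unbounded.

(−∞, 0) — no finite endpoint.

With y'=λy (z=hλ):
  y_{n+1} = y_n + z·[1/4·y_n + 3/4·y_{n+1}] ⇒ (1 − 3/4z)y_{n+1} = (1 + 1/4z)y_n
  ⇒ R(z) = (1 + 1/4z)/(1 − 3/4z).

Boundary: |R(x)|=1, x<0.
x=-0.42: |R|=0.6806
x=-2: |R|=0.2000
x=-10: |R|=0.1765
x=-100: |R|=0.3158
θ=3/4≥1/2 ⇒ |1+1/4x|<|1−3/4x| ∀x<0 ⇒ interval (−∞,0).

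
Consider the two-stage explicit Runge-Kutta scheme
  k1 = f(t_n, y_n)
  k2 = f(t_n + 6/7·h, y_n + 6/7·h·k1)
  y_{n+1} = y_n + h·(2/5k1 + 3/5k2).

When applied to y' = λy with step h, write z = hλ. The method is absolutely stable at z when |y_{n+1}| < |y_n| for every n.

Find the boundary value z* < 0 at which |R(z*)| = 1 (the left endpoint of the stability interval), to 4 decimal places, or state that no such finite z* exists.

Test eqn y'=λy, z=hλ:
  k1=λy_n ⇒ h·k1=z·y_n;  k2=λ(1+6/7z)y_n ⇒ h·k2=z(1+6/7z)y_n
  y_{n+1}/y_n = 1 + 2/5z + 3/5z(1+6/7z) = 1 + z + 18/35z²
  Hence R(z) = 1 + z + 18/35z².

Find x<0 with |R(x)|<1.
x=-0.89: |R|=0.5174
R=1: x+18/35x²=0 ⇒ x=−35/18=-1.9444; min R=1−1/(4·18/35)=0.5139>−1
Confirm numerically:
  x=-1.885: |R|=0.94237 <1
  x=-1.801: |R|=0.86714 <1
  x=-1.071: |R|=0.51891 <1
  x=-0.994: |R|=0.51413 <1
  x=-2.164: |R|=1.24435 >1
  x=-2.065: |R|=1.12803 >1
Stable set (-1.9444, 0).

left endpoint -1.9444.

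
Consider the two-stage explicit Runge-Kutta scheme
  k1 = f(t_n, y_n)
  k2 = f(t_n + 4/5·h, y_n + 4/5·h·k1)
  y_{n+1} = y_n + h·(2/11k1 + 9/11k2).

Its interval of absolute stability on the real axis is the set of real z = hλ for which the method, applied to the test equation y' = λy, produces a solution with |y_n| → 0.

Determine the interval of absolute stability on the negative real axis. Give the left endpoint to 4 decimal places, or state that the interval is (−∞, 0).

Set f=λy, z=hλ:
  k1=λy_n ⇒ h·k1=z·y_n;  k2=λ(1+4/5z)y_n ⇒ h·k2=z(1+4/5z)y_n
  y_{n+1}/y_n = 1 + 2/11z + 9/11z(1+4/5z) = 1 + z + 36/55z²
  so R(z) = 1 + z + 36/55z².

Need |R(x)|<1, x<0.
x=-1.1: |R|=0.6920
R=1: x+36/55x²=0 ⇒ x=−55/36=-1.5278; min R=1−1/(4·36/55)=0.6181>−1
Confirm numerically:
  x=-1.444: |R|=0.92082 <1
  x=-1.241: |R|=0.76705 <1
  x=-1.122: |R|=0.70200 <1
  x=-1.071: |R|=0.67979 <1
  x=-2.112: |R|=1.80763 >1
  x=-1.914: |R|=1.48386 >1
  x=-1.852: |R|=1.39303 >1
Stable set (-1.5278, 0).

z∈(-1.5278,0).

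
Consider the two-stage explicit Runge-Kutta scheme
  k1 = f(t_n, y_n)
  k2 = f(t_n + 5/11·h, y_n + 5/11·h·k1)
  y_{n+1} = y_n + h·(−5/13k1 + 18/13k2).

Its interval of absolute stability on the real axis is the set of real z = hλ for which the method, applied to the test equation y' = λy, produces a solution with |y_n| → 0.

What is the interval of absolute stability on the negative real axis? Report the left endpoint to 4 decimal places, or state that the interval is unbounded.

z∈(-1.5889,0).

With y'=λy (z=hλ):
  k1=λy_n ⇒ h·k1=z·y_n;  k2=λ(1+5/11z)y_n ⇒ h·k2=z(1+5/11z)y_n
  y_{n+1}/y_n = 1 − 5/13z + 18/13z(1+5/11z) = 1 + z + 90/143z²
  ⇒ R(z) = 1 + z + 90/143z².

Need |R(x)|<1, x<0.
x=-1.29: |R|=0.7573
R=1: x+90/143x²=0 ⇒ x=−143/90=-1.5889; min R=1−1/(4·90/143)=0.6028>−1
Confirm numerically:
  x=-1.296: |R|=0.76110 <1
  x=-1.095: |R|=0.65963 <1
  x=-0.787: |R|=0.60281 <1
  x=-2.174: |R|=1.80058 >1
  x=-1.739: |R|=1.16429 >1
So |R|<1 on (-1.5889, 0).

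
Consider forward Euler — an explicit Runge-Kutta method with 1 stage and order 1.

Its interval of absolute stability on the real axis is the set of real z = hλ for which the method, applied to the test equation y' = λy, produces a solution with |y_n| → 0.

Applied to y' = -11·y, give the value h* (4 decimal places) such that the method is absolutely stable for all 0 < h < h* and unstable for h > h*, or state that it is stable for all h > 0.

With y'=λy (z=hλ):
  order 1, 1-stage ⇒ R(z)=1+z
  (e.g. R(-0.96)=0.04000, |R|=0.04000)

Boundary: |R(x)|=1, x<0.
x=-0.96: |R|=0.0400
|R(-2.24)|=1.2400 |R(-1.42)|=0.4200 |R(-1.37)|=0.3700
Bisect:
  x_lo=-2.6557 |R|=1.6557  x_hi=-0.1787 |R|=0.8213
  mid=-1.41720 |R|=0.41720 →hi
  mid=-2.03644 |R|=1.03644 →lo
  mid=-1.72682 |R|=0.72682 →hi
  mid=-1.88163 |R|=0.88163 →hi
  mid=-1.95904 |R|=0.95904 →hi
  mid=-1.99774 |R|=0.99774 →hi
  mid=-2.01709 |R|=1.01709 →lo
  ...
  [-2.00001,-1.99985] ⇒ x*=-2.0000
Stable set (-2.0000, 0).

(-2.0000,0); λ=-11 ⇒ h* = 0.1818.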